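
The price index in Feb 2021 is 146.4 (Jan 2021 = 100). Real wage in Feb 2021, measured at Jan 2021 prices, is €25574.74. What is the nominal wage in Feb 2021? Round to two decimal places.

Nominal = Real × (Index/100) = 25574.74 × (146.4/100)
        = 25574.74 × 1.464 = 37441.4194

37441.42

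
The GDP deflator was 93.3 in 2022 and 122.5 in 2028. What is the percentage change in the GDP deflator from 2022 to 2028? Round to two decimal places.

31.30%

Change = (122.5 − 93.3) / 93.3 × 100
       = 29.2 / 93.3 × 100 = 31.2969%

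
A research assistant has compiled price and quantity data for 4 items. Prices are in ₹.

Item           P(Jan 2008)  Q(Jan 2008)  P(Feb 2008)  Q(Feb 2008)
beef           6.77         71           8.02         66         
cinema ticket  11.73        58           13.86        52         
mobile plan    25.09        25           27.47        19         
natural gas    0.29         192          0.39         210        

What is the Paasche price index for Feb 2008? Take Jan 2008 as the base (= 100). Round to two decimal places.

Paasche price index uses current-period quantities as weights.
ΣP(Feb 2008)·Q(Feb 2008) = 8.02×66 + 13.86×52 + 27.47×19 + 0.39×210 = 529.32 + 720.72 + 521.93 + 81.9 = 1853.87
ΣP(Jan 2008)·Q(Feb 2008) = 6.77×66 + 11.73×52 + 25.09×19 + 0.29×210 = 446.82 + 609.96 + 476.71 + 60.9 = 1594.39
Index = 1853.87 / 1594.39 × 100 = 116.2746

116.27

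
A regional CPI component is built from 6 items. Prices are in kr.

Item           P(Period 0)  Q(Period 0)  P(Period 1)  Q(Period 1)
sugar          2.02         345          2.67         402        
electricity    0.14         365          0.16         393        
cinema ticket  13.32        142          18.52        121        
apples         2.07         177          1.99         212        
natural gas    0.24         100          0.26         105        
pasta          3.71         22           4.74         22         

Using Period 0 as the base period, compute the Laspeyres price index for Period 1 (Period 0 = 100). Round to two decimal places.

131.51

Laspeyres price index uses base-period quantities as weights.
ΣP(Period 1)·Q(Period 0) = 2.67×345 + 0.16×365 + 18.52×142 + 1.99×177 + 0.26×100 + 4.74×22 = 921.15 + 58.4 + 2629.84 + 352.23 + 26 + 104.28 = 4091.9
ΣP(Period 0)·Q(Period 0) = 2.02×345 + 0.14×365 + 13.32×142 + 2.07×177 + 0.24×100 + 3.71×22 = 696.9 + 51.1 + 1891.44 + 366.39 + 24 + 81.62 = 3111.45
Index = 4091.9 / 3111.45 × 100 = 131.5110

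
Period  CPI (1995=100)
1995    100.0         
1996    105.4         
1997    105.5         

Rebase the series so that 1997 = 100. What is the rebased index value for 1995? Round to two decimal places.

94.79

Rebased(1995) = 100.0 / 105.5 × 100 = 94.7867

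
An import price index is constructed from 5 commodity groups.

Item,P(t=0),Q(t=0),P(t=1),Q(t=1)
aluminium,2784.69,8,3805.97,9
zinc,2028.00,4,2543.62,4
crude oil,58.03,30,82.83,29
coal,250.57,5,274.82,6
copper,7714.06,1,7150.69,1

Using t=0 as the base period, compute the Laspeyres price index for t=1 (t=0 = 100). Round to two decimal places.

125.63

Laspeyres price index uses base-period quantities as weights.
ΣP(t=1)·Q(t=0) = 3805.97×8 + 2543.62×4 + 82.83×30 + 274.82×5 + 7150.69×1 = 30447.76 + 10174.48 + 2484.9 + 1374.1 + 7150.69 = 51631.93
ΣP(t=0)·Q(t=0) = 2784.69×8 + 2028.00×4 + 58.03×30 + 250.57×5 + 7714.06×1 = 22277.52 + 8112 + 1740.9 + 1252.85 + 7714.06 = 41097.33
Index = 51631.93 / 41097.33 × 100 = 125.6333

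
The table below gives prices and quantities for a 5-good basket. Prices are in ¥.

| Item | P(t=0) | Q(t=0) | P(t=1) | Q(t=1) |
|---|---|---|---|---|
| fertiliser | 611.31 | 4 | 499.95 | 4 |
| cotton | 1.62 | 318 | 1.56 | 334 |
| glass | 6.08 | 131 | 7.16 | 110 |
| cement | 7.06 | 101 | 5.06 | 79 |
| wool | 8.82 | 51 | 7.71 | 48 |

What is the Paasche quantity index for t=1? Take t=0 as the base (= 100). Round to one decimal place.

Paasche quantity index uses current-period prices as weights.
ΣP(t=1)·Q(t=1) = 499.95×4 + 1.56×334 + 7.16×110 + 5.06×79 + 7.71×48 = 1999.8 + 521.04 + 787.6 + 399.74 + 370.08 = 4078.26
ΣP(t=1)·Q(t=0) = 499.95×4 + 1.56×318 + 7.16×131 + 5.06×101 + 7.71×51 = 1999.8 + 496.08 + 937.96 + 511.06 + 393.21 = 4338.11
Index = 4078.26 / 4338.11 × 100 = 94.0101

94.0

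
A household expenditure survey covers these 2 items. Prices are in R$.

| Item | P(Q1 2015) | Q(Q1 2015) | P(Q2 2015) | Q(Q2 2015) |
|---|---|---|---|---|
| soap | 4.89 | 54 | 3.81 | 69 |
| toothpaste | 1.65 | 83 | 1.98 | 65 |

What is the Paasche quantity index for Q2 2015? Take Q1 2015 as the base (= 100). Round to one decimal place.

Paasche quantity index uses current-period prices as weights.
ΣP(Q2 2015)·Q(Q2 2015) = 3.81×69 + 1.98×65 = 262.89 + 128.7 = 391.59
ΣP(Q2 2015)·Q(Q1 2015) = 3.81×54 + 1.98×83 = 205.74 + 164.34 = 370.08
Index = 391.59 / 370.08 × 100 = 105.8123

105.8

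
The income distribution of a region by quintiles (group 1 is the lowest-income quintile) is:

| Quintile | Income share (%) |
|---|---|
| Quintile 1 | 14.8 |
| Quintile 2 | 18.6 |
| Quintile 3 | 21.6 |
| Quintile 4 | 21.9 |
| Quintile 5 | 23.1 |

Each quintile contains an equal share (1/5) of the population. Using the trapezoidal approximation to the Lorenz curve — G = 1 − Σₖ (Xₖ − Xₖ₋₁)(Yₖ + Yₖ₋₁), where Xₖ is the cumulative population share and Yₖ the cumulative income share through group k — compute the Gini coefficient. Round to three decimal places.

Cumulative income shares Yₖ: 0.1480, 0.3340, 0.5500, 0.7690, 1.0000
Σ (Xₖ−Xₖ₋₁)(Yₖ+Yₖ₋₁) = (1/5)(0.1480+0.0000) + (1/5)(0.3340+0.1480) + (1/5)(0.5500+0.3340) + (1/5)(0.7690+0.5500) + (1/5)(1.0000+0.7690)
  = 0.0296 + 0.0964 + 0.1768 + 0.2638 + 0.3538 = 0.9204
G = 1 − 0.9204 = 0.0796

0.080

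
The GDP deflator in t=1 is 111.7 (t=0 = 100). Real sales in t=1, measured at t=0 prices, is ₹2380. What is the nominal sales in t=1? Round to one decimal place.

Nominal = Real × (Index/100) = 2380 × (111.7/100)
        = 2380 × 1.117 = 2658.4600

2658.5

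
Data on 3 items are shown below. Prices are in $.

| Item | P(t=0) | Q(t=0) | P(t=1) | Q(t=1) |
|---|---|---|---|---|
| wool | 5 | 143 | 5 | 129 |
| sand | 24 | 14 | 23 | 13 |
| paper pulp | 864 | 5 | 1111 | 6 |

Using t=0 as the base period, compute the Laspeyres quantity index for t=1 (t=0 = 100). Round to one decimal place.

Laspeyres quantity index uses base-period prices as weights.
ΣP(t=0)·Q(t=1) = 5×129 + 24×13 + 864×6 = 645 + 312 + 5184 = 6141
ΣP(t=0)·Q(t=0) = 5×143 + 24×14 + 864×5 = 715 + 336 + 4320 = 5371
Index = 6141 / 5371 × 100 = 114.3363

114.3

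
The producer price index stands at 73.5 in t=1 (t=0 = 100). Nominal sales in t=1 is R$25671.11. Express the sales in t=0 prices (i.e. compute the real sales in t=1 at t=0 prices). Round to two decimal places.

34926.68

Real = Nominal ÷ (Index/100) = 25671.11 ÷ (73.5/100)
     = 25671.11 ÷ 0.735 = 34926.6803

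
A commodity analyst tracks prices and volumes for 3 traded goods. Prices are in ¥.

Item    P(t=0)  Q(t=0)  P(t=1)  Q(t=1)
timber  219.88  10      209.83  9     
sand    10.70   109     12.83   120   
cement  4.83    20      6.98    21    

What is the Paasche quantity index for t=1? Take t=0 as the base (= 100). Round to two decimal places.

98.30

Paasche quantity index uses current-period prices as weights.
ΣP(t=1)·Q(t=1) = 209.83×9 + 12.83×120 + 6.98×21 = 1888.47 + 1539.6 + 146.58 = 3574.65
ΣP(t=1)·Q(t=0) = 209.83×10 + 12.83×109 + 6.98×20 = 2098.3 + 1398.47 + 139.6 = 3636.37
Index = 3574.65 / 3636.37 × 100 = 98.3027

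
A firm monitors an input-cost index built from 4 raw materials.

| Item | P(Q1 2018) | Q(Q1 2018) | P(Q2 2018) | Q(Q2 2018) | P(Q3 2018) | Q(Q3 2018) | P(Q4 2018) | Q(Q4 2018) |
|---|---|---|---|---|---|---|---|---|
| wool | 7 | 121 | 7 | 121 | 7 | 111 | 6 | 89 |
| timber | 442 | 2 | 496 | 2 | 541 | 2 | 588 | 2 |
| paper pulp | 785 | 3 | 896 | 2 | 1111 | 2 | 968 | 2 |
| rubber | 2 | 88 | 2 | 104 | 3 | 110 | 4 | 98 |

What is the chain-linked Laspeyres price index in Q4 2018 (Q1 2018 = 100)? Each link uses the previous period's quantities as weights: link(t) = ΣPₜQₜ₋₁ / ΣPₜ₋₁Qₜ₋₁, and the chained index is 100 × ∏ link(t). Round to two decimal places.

Link Q1 2018→Q2 2018:
ΣP(Q2 2018)Q(Q1 2018) = 7×121 + 496×2 + 896×3 + 2×88 = 847 + 992 + 2688 + 176 = 4703
ΣP(Q1 2018)Q(Q1 2018) = 7×121 + 442×2 + 785×3 + 2×88 = 847 + 884 + 2355 + 176 = 4262
link = 4703/4262 = 1.103473
Link Q2 2018→Q3 2018:
ΣP(Q3 2018)Q(Q2 2018) = 7×121 + 541×2 + 1111×2 + 3×104 = 847 + 1082 + 2222 + 312 = 4463
ΣP(Q2 2018)Q(Q2 2018) = 7×121 + 496×2 + 896×2 + 2×104 = 847 + 992 + 1792 + 208 = 3839
link = 4463/3839 = 1.162542
Link Q3 2018→Q4 2018:
ΣP(Q4 2018)Q(Q3 2018) = 6×111 + 588×2 + 968×2 + 4×110 = 666 + 1176 + 1936 + 440 = 4218
ΣP(Q3 2018)Q(Q3 2018) = 7×111 + 541×2 + 1111×2 + 3×110 = 777 + 1082 + 2222 + 330 = 4411
link = 4218/4411 = 0.956246
Chained index = 100 × 1.103473 × 1.162542 × 0.956246 = 122.6704

122.67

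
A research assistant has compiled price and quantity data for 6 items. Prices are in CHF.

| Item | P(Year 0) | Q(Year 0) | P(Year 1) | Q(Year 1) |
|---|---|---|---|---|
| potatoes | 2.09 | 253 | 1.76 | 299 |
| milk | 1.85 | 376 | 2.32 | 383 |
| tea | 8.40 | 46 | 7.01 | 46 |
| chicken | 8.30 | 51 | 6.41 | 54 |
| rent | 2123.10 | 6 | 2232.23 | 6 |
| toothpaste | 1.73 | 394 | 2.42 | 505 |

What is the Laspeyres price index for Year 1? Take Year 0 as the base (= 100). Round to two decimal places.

Laspeyres price index uses base-period quantities as weights.
ΣP(Year 1)·Q(Year 0) = 1.76×253 + 2.32×376 + 7.01×46 + 6.41×51 + 2232.23×6 + 2.42×394 = 445.28 + 872.32 + 322.46 + 326.91 + 13393.38 + 953.48 = 16313.83
ΣP(Year 0)·Q(Year 0) = 2.09×253 + 1.85×376 + 8.40×46 + 8.30×51 + 2123.10×6 + 1.73×394 = 528.77 + 695.6 + 386.4 + 423.3 + 12738.6 + 681.62 = 15454.29
Index = 16313.83 / 15454.29 × 100 = 105.5618

105.56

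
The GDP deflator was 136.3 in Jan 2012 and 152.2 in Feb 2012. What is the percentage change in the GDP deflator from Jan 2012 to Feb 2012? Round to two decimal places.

11.67%

Change = (152.2 − 136.3) / 136.3 × 100
       = 15.9 / 136.3 × 100 = 11.6654%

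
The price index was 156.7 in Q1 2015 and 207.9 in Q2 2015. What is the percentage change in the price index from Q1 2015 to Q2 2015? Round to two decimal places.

Change = (207.9 − 156.7) / 156.7 × 100
       = 51.2 / 156.7 × 100 = 32.6739%

32.67%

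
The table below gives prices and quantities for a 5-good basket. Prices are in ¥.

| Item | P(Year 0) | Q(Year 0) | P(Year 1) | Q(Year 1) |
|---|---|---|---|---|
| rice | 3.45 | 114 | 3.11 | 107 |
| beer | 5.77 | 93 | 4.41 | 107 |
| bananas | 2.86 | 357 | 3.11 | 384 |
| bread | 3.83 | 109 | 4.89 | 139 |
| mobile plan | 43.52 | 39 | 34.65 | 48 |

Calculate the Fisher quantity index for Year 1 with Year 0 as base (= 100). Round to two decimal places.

115.62

Laspeyres component (base-period weights):
ΣP(Year 0)Q(Year 1) = 3.45×107 + 5.77×107 + 2.86×384 + 3.83×139 + 43.52×48 = 369.15 + 617.39 + 1098.24 + 532.37 + 2088.96 = 4706.11
ΣP(Year 0)Q(Year 0) = 3.45×114 + 5.77×93 + 2.86×357 + 3.83×109 + 43.52×39 = 393.3 + 536.61 + 1021.02 + 417.47 + 1697.28 = 4065.68
L = 4706.11 / 4065.68 × 100 = 115.7521
Paasche component (current-period weights):
ΣP(Year 1)Q(Year 1) = 3.11×107 + 4.41×107 + 3.11×384 + 4.89×139 + 34.65×48 = 332.77 + 471.87 + 1194.24 + 679.71 + 1663.2 = 4341.79
ΣP(Year 1)Q(Year 0) = 3.11×114 + 4.41×93 + 3.11×357 + 4.89×109 + 34.65×39 = 354.54 + 410.13 + 1110.27 + 533.01 + 1351.35 = 3759.3
P = 4341.79 / 3759.3 × 100 = 115.4946
Fisher = √(L × P) = √(115.7521 × 115.4946) = 115.6233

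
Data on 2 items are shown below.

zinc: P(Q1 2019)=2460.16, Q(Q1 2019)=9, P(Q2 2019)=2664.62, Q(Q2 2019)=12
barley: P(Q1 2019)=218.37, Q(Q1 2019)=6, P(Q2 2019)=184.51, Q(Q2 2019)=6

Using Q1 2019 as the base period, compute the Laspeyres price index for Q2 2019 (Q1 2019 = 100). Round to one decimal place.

107.0

Laspeyres price index uses base-period quantities as weights.
ΣP(Q2 2019)·Q(Q1 2019) = 2664.62×9 + 184.51×6 = 23981.58 + 1107.06 = 25088.64
ΣP(Q1 2019)·Q(Q1 2019) = 2460.16×9 + 218.37×6 = 22141.44 + 1310.22 = 23451.66
Index = 25088.64 / 23451.66 × 100 = 106.9802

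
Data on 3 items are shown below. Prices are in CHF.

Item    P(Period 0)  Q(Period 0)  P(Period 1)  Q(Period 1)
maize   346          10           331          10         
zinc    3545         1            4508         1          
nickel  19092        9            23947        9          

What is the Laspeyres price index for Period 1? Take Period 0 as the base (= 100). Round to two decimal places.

124.89

Laspeyres price index uses base-period quantities as weights.
ΣP(Period 1)·Q(Period 0) = 331×10 + 4508×1 + 23947×9 = 3310 + 4508 + 215523 = 223341
ΣP(Period 0)·Q(Period 0) = 346×10 + 3545×1 + 19092×9 = 3460 + 3545 + 171828 = 178833
Index = 223341 / 178833 × 100 = 124.8880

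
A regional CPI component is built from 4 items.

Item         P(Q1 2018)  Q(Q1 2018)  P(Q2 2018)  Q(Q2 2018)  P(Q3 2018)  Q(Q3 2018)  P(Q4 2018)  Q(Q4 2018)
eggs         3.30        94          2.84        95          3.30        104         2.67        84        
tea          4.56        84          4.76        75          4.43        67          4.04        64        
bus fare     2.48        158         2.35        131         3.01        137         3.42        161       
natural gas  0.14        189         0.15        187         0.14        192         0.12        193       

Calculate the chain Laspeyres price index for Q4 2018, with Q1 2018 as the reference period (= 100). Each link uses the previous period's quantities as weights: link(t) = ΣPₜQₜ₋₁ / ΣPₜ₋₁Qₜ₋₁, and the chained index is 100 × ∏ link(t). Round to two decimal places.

102.39

Link Q1 2018→Q2 2018:
ΣP(Q2 2018)Q(Q1 2018) = 2.84×94 + 4.76×84 + 2.35×158 + 0.15×189 = 266.96 + 399.84 + 371.3 + 28.35 = 1066.45
ΣP(Q1 2018)Q(Q1 2018) = 3.30×94 + 4.56×84 + 2.48×158 + 0.14×189 = 310.2 + 383.04 + 391.84 + 26.46 = 1111.54
link = 1066.45/1111.54 = 0.959435
Link Q2 2018→Q3 2018:
ΣP(Q3 2018)Q(Q2 2018) = 3.30×95 + 4.43×75 + 3.01×131 + 0.14×187 = 313.5 + 332.25 + 394.31 + 26.18 = 1066.24
ΣP(Q2 2018)Q(Q2 2018) = 2.84×95 + 4.76×75 + 2.35×131 + 0.15×187 = 269.8 + 357 + 307.85 + 28.05 = 962.7
link = 1066.24/962.7 = 1.107552
Link Q3 2018→Q4 2018:
ΣP(Q4 2018)Q(Q3 2018) = 2.67×104 + 4.04×67 + 3.42×137 + 0.12×192 = 277.68 + 270.68 + 468.54 + 23.04 = 1039.94
ΣP(Q3 2018)Q(Q3 2018) = 3.30×104 + 4.43×67 + 3.01×137 + 0.14×192 = 343.2 + 296.81 + 412.37 + 26.88 = 1079.26
link = 1039.94/1079.26 = 0.963568
Chained index = 100 × 0.959435 × 1.107552 × 0.963568 = 102.3910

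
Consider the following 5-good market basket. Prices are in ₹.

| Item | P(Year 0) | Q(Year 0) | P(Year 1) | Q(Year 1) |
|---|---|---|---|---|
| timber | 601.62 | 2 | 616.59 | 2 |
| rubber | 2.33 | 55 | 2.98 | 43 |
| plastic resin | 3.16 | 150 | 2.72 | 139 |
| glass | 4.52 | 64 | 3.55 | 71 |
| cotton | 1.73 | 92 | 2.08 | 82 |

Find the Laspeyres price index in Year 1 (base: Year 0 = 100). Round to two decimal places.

98.66

Laspeyres price index uses base-period quantities as weights.
ΣP(Year 1)·Q(Year 0) = 616.59×2 + 2.98×55 + 2.72×150 + 3.55×64 + 2.08×92 = 1233.18 + 163.9 + 408 + 227.2 + 191.36 = 2223.64
ΣP(Year 0)·Q(Year 0) = 601.62×2 + 2.33×55 + 3.16×150 + 4.52×64 + 1.73×92 = 1203.24 + 128.15 + 474 + 289.28 + 159.16 = 2253.83
Index = 2223.64 / 2253.83 × 100 = 98.6605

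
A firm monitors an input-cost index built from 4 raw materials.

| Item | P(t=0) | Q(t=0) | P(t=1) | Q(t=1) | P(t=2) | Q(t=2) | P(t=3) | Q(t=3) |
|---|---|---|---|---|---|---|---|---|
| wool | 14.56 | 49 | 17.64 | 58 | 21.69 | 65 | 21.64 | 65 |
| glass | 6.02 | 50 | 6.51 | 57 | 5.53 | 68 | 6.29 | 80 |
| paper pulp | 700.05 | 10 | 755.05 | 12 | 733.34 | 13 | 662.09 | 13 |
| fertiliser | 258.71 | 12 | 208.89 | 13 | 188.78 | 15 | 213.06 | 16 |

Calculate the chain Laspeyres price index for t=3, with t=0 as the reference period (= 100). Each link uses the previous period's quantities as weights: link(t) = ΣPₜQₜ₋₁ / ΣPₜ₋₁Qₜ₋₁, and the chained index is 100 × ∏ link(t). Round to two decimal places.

94.94

Link t=0→t=1:
ΣP(t=1)Q(t=0) = 17.64×49 + 6.51×50 + 755.05×10 + 208.89×12 = 864.36 + 325.5 + 7550.5 + 2506.68 = 11247.04
ΣP(t=0)Q(t=0) = 14.56×49 + 6.02×50 + 700.05×10 + 258.71×12 = 713.44 + 301 + 7000.5 + 3104.52 = 11119.46
link = 11247.04/11119.46 = 1.011474
Link t=1→t=2:
ΣP(t=2)Q(t=1) = 21.69×58 + 5.53×57 + 733.34×12 + 188.78×13 = 1258.02 + 315.21 + 8800.08 + 2454.14 = 12827.45
ΣP(t=1)Q(t=1) = 17.64×58 + 6.51×57 + 755.05×12 + 208.89×13 = 1023.12 + 371.07 + 9060.6 + 2715.57 = 13170.36
link = 12827.45/13170.36 = 0.973964
Link t=2→t=3:
ΣP(t=3)Q(t=2) = 21.64×65 + 6.29×68 + 662.09×13 + 213.06×15 = 1406.6 + 427.72 + 8607.17 + 3195.9 = 13637.39
ΣP(t=2)Q(t=2) = 21.69×65 + 5.53×68 + 733.34×13 + 188.78×15 = 1409.85 + 376.04 + 9533.42 + 2831.7 = 14151.01
link = 13637.39/14151.01 = 0.963704
Chained index = 100 × 1.011474 × 0.973964 × 0.963704 = 94.9382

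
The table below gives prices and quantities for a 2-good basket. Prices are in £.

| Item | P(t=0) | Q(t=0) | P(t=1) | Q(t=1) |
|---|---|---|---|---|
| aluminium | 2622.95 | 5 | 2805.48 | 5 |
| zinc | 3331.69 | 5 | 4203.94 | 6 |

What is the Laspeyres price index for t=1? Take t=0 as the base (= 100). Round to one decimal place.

117.7

Laspeyres price index uses base-period quantities as weights.
ΣP(t=1)·Q(t=0) = 2805.48×5 + 4203.94×5 = 14027.4 + 21019.7 = 35047.1
ΣP(t=0)·Q(t=0) = 2622.95×5 + 3331.69×5 = 13114.75 + 16658.45 = 29773.2
Index = 35047.1 / 29773.2 × 100 = 117.7136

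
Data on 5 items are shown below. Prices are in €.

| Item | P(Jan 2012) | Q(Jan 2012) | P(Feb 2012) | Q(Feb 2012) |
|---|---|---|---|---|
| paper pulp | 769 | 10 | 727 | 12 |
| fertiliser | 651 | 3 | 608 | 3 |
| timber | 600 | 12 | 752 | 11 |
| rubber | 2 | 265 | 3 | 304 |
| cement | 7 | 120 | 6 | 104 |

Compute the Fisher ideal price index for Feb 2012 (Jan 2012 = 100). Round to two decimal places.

107.14

Laspeyres component (base-period weights):
ΣP(Feb 2012)Q(Jan 2012) = 727×10 + 608×3 + 752×12 + 3×265 + 6×120 = 7270 + 1824 + 9024 + 795 + 720 = 19633
ΣP(Jan 2012)Q(Jan 2012) = 769×10 + 651×3 + 600×12 + 2×265 + 7×120 = 7690 + 1953 + 7200 + 530 + 840 = 18213
L = 19633 / 18213 × 100 = 107.7966
Paasche component (current-period weights):
ΣP(Feb 2012)Q(Feb 2012) = 727×12 + 608×3 + 752×11 + 3×304 + 6×104 = 8724 + 1824 + 8272 + 912 + 624 = 20356
ΣP(Jan 2012)Q(Feb 2012) = 769×12 + 651×3 + 600×11 + 2×304 + 7×104 = 9228 + 1953 + 6600 + 608 + 728 = 19117
P = 20356 / 19117 × 100 = 106.4811
Fisher = √(L × P) = √(107.7966 × 106.4811) = 107.1369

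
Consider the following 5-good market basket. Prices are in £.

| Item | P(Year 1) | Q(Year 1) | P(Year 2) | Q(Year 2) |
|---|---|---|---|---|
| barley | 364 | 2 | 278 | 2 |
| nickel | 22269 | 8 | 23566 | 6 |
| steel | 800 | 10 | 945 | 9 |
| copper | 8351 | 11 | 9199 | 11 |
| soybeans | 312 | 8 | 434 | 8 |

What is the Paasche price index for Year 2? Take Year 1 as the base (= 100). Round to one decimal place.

Paasche price index uses current-period quantities as weights.
ΣP(Year 2)·Q(Year 2) = 278×2 + 23566×6 + 945×9 + 9199×11 + 434×8 = 556 + 141396 + 8505 + 101189 + 3472 = 255118
ΣP(Year 1)·Q(Year 2) = 364×2 + 22269×6 + 800×9 + 8351×11 + 312×8 = 728 + 133614 + 7200 + 91861 + 2496 = 235899
Index = 255118 / 235899 × 100 = 108.1471

108.1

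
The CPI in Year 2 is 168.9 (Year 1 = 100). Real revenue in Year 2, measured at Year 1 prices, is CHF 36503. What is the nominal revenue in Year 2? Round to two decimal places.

61653.57

Nominal = Real × (Index/100) = 36503 × (168.9/100)
        = 36503 × 1.689 = 61653.5670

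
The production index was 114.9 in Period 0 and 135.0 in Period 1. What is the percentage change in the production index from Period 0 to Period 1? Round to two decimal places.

17.49%

Change = (135.0 − 114.9) / 114.9 × 100
       = 20.1 / 114.9 × 100 = 17.4935%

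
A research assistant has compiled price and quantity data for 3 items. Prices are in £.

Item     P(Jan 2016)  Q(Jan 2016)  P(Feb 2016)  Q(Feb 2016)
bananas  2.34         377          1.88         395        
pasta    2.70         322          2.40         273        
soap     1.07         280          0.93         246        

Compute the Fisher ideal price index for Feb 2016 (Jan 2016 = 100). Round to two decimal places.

84.72

Laspeyres component (base-period weights):
ΣP(Feb 2016)Q(Jan 2016) = 1.88×377 + 2.40×322 + 0.93×280 = 708.76 + 772.8 + 260.4 = 1741.96
ΣP(Jan 2016)Q(Jan 2016) = 2.34×377 + 2.70×322 + 1.07×280 = 882.18 + 869.4 + 299.6 = 2051.18
L = 1741.96 / 2051.18 × 100 = 84.9248
Paasche component (current-period weights):
ΣP(Feb 2016)Q(Feb 2016) = 1.88×395 + 2.40×273 + 0.93×246 = 742.6 + 655.2 + 228.78 = 1626.58
ΣP(Jan 2016)Q(Feb 2016) = 2.34×395 + 2.70×273 + 1.07×246 = 924.3 + 737.1 + 263.22 = 1924.62
P = 1626.58 / 1924.62 × 100 = 84.5143
Fisher = √(L × P) = √(84.9248 × 84.5143) = 84.7193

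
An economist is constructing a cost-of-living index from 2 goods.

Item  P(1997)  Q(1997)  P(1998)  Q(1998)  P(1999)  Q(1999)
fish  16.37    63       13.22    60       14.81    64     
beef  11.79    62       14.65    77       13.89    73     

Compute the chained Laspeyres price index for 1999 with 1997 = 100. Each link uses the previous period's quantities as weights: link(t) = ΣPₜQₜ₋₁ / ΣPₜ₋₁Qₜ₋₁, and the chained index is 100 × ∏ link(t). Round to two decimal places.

Link 1997→1998:
ΣP(1998)Q(1997) = 13.22×63 + 14.65×62 = 832.86 + 908.3 = 1741.16
ΣP(1997)Q(1997) = 16.37×63 + 11.79×62 = 1031.31 + 730.98 = 1762.29
link = 1741.16/1762.29 = 0.988010
Link 1998→1999:
ΣP(1999)Q(1998) = 14.81×60 + 13.89×77 = 888.6 + 1069.53 = 1958.13
ΣP(1998)Q(1998) = 13.22×60 + 14.65×77 = 793.2 + 1128.05 = 1921.25
link = 1958.13/1921.25 = 1.019196
Chained index = 100 × 0.988010 × 1.019196 = 100.6976

100.70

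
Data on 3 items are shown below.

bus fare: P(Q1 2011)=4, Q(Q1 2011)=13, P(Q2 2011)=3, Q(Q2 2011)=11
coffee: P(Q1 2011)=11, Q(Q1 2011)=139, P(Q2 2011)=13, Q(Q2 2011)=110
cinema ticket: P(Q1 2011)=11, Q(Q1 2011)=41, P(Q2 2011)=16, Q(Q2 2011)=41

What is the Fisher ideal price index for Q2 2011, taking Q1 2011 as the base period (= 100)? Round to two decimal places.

123.70

Laspeyres component (base-period weights):
ΣP(Q2 2011)Q(Q1 2011) = 3×13 + 13×139 + 16×41 = 39 + 1807 + 656 = 2502
ΣP(Q1 2011)Q(Q1 2011) = 4×13 + 11×139 + 11×41 = 52 + 1529 + 451 = 2032
L = 2502 / 2032 × 100 = 123.1299
Paasche component (current-period weights):
ΣP(Q2 2011)Q(Q2 2011) = 3×11 + 13×110 + 16×41 = 33 + 1430 + 656 = 2119
ΣP(Q1 2011)Q(Q2 2011) = 4×11 + 11×110 + 11×41 = 44 + 1210 + 451 = 1705
P = 2119 / 1705 × 100 = 124.2815
Fisher = √(L × P) = √(123.1299 × 124.2815) = 123.7044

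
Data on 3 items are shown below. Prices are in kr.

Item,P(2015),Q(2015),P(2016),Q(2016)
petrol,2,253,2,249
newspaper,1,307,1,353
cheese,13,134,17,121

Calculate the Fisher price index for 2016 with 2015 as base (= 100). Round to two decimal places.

120.47

Laspeyres component (base-period weights):
ΣP(2016)Q(2015) = 2×253 + 1×307 + 17×134 = 506 + 307 + 2278 = 3091
ΣP(2015)Q(2015) = 2×253 + 1×307 + 13×134 = 506 + 307 + 1742 = 2555
L = 3091 / 2555 × 100 = 120.9785
Paasche component (current-period weights):
ΣP(2016)Q(2016) = 2×249 + 1×353 + 17×121 = 498 + 353 + 2057 = 2908
ΣP(2015)Q(2016) = 2×249 + 1×353 + 13×121 = 498 + 353 + 1573 = 2424
P = 2908 / 2424 × 100 = 119.9670
Fisher = √(L × P) = √(120.9785 × 119.9670) = 120.4717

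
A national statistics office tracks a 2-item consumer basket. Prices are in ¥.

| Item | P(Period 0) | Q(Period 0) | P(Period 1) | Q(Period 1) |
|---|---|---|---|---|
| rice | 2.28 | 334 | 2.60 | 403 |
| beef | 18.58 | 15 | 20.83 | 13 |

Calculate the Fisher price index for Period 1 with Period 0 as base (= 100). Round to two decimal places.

Laspeyres component (base-period weights):
ΣP(Period 1)Q(Period 0) = 2.60×334 + 20.83×15 = 868.4 + 312.45 = 1180.85
ΣP(Period 0)Q(Period 0) = 2.28×334 + 18.58×15 = 761.52 + 278.7 = 1040.22
L = 1180.85 / 1040.22 × 100 = 113.5193
Paasche component (current-period weights):
ΣP(Period 1)Q(Period 1) = 2.60×403 + 20.83×13 = 1047.8 + 270.79 = 1318.59
ΣP(Period 0)Q(Period 1) = 2.28×403 + 18.58×13 = 918.84 + 241.54 = 1160.38
P = 1318.59 / 1160.38 × 100 = 113.6343
Fisher = √(L × P) = √(113.5193 × 113.6343) = 113.5768

113.58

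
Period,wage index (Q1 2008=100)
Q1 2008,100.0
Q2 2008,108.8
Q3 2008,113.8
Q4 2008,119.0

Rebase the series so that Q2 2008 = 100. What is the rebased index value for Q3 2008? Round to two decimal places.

Rebased(Q3 2008) = 113.8 / 108.8 × 100 = 104.5956

104.60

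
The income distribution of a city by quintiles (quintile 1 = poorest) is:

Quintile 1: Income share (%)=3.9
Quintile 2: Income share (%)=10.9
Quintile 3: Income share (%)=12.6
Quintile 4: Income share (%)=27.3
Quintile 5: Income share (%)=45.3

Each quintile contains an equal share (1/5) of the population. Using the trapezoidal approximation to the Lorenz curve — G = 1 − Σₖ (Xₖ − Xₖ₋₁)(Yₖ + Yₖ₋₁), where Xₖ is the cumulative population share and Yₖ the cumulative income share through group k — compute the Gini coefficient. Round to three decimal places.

0.397

Cumulative income shares Yₖ: 0.0390, 0.1480, 0.2740, 0.5470, 1.0000
Σ (Xₖ−Xₖ₋₁)(Yₖ+Yₖ₋₁) = (1/5)(0.0390+0.0000) + (1/5)(0.1480+0.0390) + (1/5)(0.2740+0.1480) + (1/5)(0.5470+0.2740) + (1/5)(1.0000+0.5470)
  = 0.0078 + 0.0374 + 0.0844 + 0.1642 + 0.3094 = 0.6032
G = 1 − 0.6032 = 0.3968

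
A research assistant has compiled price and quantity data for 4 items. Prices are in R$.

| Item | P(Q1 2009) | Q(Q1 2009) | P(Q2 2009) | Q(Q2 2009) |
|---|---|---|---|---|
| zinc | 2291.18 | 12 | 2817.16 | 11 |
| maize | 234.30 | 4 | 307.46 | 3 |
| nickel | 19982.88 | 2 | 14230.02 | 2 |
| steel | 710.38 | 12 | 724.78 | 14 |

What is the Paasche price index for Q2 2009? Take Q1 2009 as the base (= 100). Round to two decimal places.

93.01

Paasche price index uses current-period quantities as weights.
ΣP(Q2 2009)·Q(Q2 2009) = 2817.16×11 + 307.46×3 + 14230.02×2 + 724.78×14 = 30988.76 + 922.38 + 28460.04 + 10146.92 = 70518.1
ΣP(Q1 2009)·Q(Q2 2009) = 2291.18×11 + 234.30×3 + 19982.88×2 + 710.38×14 = 25202.98 + 702.9 + 39965.76 + 9945.32 = 75816.96
Index = 70518.1 / 75816.96 × 100 = 93.0110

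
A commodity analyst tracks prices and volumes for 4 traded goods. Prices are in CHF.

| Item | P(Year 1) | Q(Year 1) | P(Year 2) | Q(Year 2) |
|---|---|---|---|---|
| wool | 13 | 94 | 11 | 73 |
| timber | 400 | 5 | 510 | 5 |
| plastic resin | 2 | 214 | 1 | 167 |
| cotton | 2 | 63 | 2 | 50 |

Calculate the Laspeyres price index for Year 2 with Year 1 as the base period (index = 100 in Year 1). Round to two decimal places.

103.92

Laspeyres price index uses base-period quantities as weights.
ΣP(Year 2)·Q(Year 1) = 11×94 + 510×5 + 1×214 + 2×63 = 1034 + 2550 + 214 + 126 = 3924
ΣP(Year 1)·Q(Year 1) = 13×94 + 400×5 + 2×214 + 2×63 = 1222 + 2000 + 428 + 126 = 3776
Index = 3924 / 3776 × 100 = 103.9195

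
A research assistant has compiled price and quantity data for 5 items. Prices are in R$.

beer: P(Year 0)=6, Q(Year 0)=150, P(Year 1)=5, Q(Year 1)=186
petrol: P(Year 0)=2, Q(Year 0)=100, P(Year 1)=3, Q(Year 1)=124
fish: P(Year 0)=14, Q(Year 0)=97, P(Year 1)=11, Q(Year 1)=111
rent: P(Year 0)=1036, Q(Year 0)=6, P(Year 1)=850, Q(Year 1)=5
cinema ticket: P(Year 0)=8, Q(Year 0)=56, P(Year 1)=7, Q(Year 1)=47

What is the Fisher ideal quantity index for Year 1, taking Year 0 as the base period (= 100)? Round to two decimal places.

93.12

Laspeyres component (base-period weights):
ΣP(Year 0)Q(Year 1) = 6×186 + 2×124 + 14×111 + 1036×5 + 8×47 = 1116 + 248 + 1554 + 5180 + 376 = 8474
ΣP(Year 0)Q(Year 0) = 6×150 + 2×100 + 14×97 + 1036×6 + 8×56 = 900 + 200 + 1358 + 6216 + 448 = 9122
L = 8474 / 9122 × 100 = 92.8963
Paasche component (current-period weights):
ΣP(Year 1)Q(Year 1) = 5×186 + 3×124 + 11×111 + 850×5 + 7×47 = 930 + 372 + 1221 + 4250 + 329 = 7102
ΣP(Year 1)Q(Year 0) = 5×150 + 3×100 + 11×97 + 850×6 + 7×56 = 750 + 300 + 1067 + 5100 + 392 = 7609
P = 7102 / 7609 × 100 = 93.3368
Fisher = √(L × P) = √(92.8963 × 93.3368) = 93.1163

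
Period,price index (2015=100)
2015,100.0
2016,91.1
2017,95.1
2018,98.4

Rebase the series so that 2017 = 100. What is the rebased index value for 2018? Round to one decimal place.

Rebased(2018) = 98.4 / 95.1 × 100 = 103.4700

103.5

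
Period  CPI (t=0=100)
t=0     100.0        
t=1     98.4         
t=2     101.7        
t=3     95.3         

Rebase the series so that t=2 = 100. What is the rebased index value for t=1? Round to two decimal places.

96.76

Rebased(t=1) = 98.4 / 101.7 × 100 = 96.7552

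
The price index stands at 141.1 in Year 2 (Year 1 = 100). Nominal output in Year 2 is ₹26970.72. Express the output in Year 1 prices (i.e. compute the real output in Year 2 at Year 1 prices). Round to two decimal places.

Real = Nominal ÷ (Index/100) = 26970.72 ÷ (141.1/100)
     = 26970.72 ÷ 1.411 = 19114.6137

19114.61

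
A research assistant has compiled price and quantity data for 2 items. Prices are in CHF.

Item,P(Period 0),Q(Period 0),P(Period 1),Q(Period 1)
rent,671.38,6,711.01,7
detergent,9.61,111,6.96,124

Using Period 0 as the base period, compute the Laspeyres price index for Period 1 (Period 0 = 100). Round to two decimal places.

98.89

Laspeyres price index uses base-period quantities as weights.
ΣP(Period 1)·Q(Period 0) = 711.01×6 + 6.96×111 = 4266.06 + 772.56 = 5038.62
ΣP(Period 0)·Q(Period 0) = 671.38×6 + 9.61×111 = 4028.28 + 1066.71 = 5094.99
Index = 5038.62 / 5094.99 × 100 = 98.8936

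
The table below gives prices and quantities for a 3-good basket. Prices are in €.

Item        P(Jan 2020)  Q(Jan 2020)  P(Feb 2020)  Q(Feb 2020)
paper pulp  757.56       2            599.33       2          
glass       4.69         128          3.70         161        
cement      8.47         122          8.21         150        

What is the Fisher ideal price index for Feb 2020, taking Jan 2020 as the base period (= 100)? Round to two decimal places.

Laspeyres component (base-period weights):
ΣP(Feb 2020)Q(Jan 2020) = 599.33×2 + 3.70×128 + 8.21×122 = 1198.66 + 473.6 + 1001.62 = 2673.88
ΣP(Jan 2020)Q(Jan 2020) = 757.56×2 + 4.69×128 + 8.47×122 = 1515.12 + 600.32 + 1033.34 = 3148.78
L = 2673.88 / 3148.78 × 100 = 84.9180
Paasche component (current-period weights):
ΣP(Feb 2020)Q(Feb 2020) = 599.33×2 + 3.70×161 + 8.21×150 = 1198.66 + 595.7 + 1231.5 = 3025.86
ΣP(Jan 2020)Q(Feb 2020) = 757.56×2 + 4.69×161 + 8.47×150 = 1515.12 + 755.09 + 1270.5 = 3540.71
P = 3025.86 / 3540.71 × 100 = 85.4591
Fisher = √(L × P) = √(84.9180 × 85.4591) = 85.1881

85.19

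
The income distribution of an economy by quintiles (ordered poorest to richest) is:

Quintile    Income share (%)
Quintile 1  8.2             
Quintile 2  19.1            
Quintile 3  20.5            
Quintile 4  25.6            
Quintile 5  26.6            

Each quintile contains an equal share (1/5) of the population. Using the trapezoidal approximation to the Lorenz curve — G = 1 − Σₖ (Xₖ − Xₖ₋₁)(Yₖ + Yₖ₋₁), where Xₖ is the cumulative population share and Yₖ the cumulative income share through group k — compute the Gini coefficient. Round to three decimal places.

Cumulative income shares Yₖ: 0.0820, 0.2730, 0.4780, 0.7340, 1.0000
Σ (Xₖ−Xₖ₋₁)(Yₖ+Yₖ₋₁) = (1/5)(0.0820+0.0000) + (1/5)(0.2730+0.0820) + (1/5)(0.4780+0.2730) + (1/5)(0.7340+0.4780) + (1/5)(1.0000+0.7340)
  = 0.0164 + 0.0710 + 0.1502 + 0.2424 + 0.3468 = 0.8268
G = 1 − 0.8268 = 0.1732

0.173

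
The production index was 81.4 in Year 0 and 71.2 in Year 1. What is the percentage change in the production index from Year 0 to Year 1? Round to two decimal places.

Change = (71.2 − 81.4) / 81.4 × 100
       = -10.2 / 81.4 × 100 = -12.5307%

-12.53%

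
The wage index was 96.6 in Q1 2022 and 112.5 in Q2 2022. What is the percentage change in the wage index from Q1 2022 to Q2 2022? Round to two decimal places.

Change = (112.5 − 96.6) / 96.6 × 100
       = 15.9 / 96.6 × 100 = 16.4596%

16.46%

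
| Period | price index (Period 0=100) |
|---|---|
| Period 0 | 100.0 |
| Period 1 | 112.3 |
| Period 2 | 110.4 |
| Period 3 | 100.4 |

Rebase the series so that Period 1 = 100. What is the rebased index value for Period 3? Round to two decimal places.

Rebased(Period 3) = 100.4 / 112.3 × 100 = 89.4034

89.40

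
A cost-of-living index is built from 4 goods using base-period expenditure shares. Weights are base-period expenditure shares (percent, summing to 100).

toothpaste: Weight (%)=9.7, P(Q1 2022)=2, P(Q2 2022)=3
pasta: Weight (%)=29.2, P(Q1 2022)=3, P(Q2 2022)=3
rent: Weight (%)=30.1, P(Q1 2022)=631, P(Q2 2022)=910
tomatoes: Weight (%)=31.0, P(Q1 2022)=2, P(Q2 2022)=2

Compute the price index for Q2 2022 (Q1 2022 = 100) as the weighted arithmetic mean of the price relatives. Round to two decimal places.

118.16

toothpaste: 9.7 × (3/2) = 9.7 × 1.500000 = 14.5500
pasta: 29.2 × (3/3) = 29.2 × 1.000000 = 29.2000
rent: 30.1 × (910/631) = 30.1 × 1.442155 = 43.4089
tomatoes: 31.0 × (2/2) = 31.0 × 1.000000 = 31.0000
Index = Σ wᵢ·(p₁ᵢ/p₀ᵢ) = 14.5500 + 29.2000 + 43.4089 + 31.0000 = 118.1589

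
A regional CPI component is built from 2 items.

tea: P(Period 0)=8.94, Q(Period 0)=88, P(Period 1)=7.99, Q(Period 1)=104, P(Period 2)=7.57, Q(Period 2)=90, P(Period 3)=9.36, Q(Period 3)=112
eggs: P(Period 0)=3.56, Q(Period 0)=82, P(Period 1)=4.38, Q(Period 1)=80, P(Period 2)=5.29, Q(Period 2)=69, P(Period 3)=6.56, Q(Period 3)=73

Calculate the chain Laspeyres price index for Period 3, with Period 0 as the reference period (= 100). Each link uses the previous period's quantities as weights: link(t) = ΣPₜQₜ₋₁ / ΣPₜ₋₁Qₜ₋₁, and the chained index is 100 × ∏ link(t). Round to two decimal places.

Link Period 0→Period 1:
ΣP(Period 1)Q(Period 0) = 7.99×88 + 4.38×82 = 703.12 + 359.16 = 1062.28
ΣP(Period 0)Q(Period 0) = 8.94×88 + 3.56×82 = 786.72 + 291.92 = 1078.64
link = 1062.28/1078.64 = 0.984833
Link Period 1→Period 2:
ΣP(Period 2)Q(Period 1) = 7.57×104 + 5.29×80 = 787.28 + 423.2 = 1210.48
ΣP(Period 1)Q(Period 1) = 7.99×104 + 4.38×80 = 830.96 + 350.4 = 1181.36
link = 1210.48/1181.36 = 1.024650
Link Period 2→Period 3:
ΣP(Period 3)Q(Period 2) = 9.36×90 + 6.56×69 = 842.4 + 452.64 = 1295.04
ΣP(Period 2)Q(Period 2) = 7.57×90 + 5.29×69 = 681.3 + 365.01 = 1046.31
link = 1295.04/1046.31 = 1.237721
Chained index = 100 × 0.984833 × 1.024650 × 1.237721 = 124.8995

124.90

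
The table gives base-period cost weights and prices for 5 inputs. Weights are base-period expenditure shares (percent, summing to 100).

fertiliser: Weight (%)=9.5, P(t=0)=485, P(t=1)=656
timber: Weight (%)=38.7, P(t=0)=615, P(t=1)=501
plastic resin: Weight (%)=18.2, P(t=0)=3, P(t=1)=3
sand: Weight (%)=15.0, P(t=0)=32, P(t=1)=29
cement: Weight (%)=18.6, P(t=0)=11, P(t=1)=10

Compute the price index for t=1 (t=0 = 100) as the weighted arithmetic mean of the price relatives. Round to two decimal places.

fertiliser: 9.5 × (656/485) = 9.5 × 1.352577 = 12.8495
timber: 38.7 × (501/615) = 38.7 × 0.814634 = 31.5263
plastic resin: 18.2 × (3/3) = 18.2 × 1.000000 = 18.2000
sand: 15.0 × (29/32) = 15.0 × 0.906250 = 13.5938
cement: 18.6 × (10/11) = 18.6 × 0.909091 = 16.9091
Index = Σ wᵢ·(p₁ᵢ/p₀ᵢ) = 12.8495 + 31.5263 + 18.2000 + 13.5938 + 16.9091 = 93.0787

93.08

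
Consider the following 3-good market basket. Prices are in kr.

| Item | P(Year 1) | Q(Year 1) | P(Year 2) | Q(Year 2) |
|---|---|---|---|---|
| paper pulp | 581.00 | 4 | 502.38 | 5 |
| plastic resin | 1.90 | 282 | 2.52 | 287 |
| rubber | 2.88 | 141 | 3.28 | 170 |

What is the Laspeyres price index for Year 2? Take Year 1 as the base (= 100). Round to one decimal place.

Laspeyres price index uses base-period quantities as weights.
ΣP(Year 2)·Q(Year 1) = 502.38×4 + 2.52×282 + 3.28×141 = 2009.52 + 710.64 + 462.48 = 3182.64
ΣP(Year 1)·Q(Year 1) = 581.00×4 + 1.90×282 + 2.88×141 = 2324 + 535.8 + 406.08 = 3265.88
Index = 3182.64 / 3265.88 × 100 = 97.4512

97.5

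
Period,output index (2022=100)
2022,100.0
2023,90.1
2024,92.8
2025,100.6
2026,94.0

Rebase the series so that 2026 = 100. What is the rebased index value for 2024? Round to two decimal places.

Rebased(2024) = 92.8 / 94.0 × 100 = 98.7234

98.72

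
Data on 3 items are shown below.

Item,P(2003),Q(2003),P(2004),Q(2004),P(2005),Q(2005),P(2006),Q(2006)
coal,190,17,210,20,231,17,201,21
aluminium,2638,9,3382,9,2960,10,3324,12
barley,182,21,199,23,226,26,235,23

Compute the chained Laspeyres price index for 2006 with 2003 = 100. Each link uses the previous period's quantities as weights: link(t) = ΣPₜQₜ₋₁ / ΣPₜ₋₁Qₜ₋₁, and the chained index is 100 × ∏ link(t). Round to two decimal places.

125.13

Link 2003→2004:
ΣP(2004)Q(2003) = 210×17 + 3382×9 + 199×21 = 3570 + 30438 + 4179 = 38187
ΣP(2003)Q(2003) = 190×17 + 2638×9 + 182×21 = 3230 + 23742 + 3822 = 30794
link = 38187/30794 = 1.240079
Link 2004→2005:
ΣP(2005)Q(2004) = 231×20 + 2960×9 + 226×23 = 4620 + 26640 + 5198 = 36458
ΣP(2004)Q(2004) = 210×20 + 3382×9 + 199×23 = 4200 + 30438 + 4577 = 39215
link = 36458/39215 = 0.929695
Link 2005→2006:
ΣP(2006)Q(2005) = 201×17 + 3324×10 + 235×26 = 3417 + 33240 + 6110 = 42767
ΣP(2005)Q(2005) = 231×17 + 2960×10 + 226×26 = 3927 + 29600 + 5876 = 39403
link = 42767/39403 = 1.085374
Chained index = 100 × 1.240079 × 0.929695 × 1.085374 = 125.1323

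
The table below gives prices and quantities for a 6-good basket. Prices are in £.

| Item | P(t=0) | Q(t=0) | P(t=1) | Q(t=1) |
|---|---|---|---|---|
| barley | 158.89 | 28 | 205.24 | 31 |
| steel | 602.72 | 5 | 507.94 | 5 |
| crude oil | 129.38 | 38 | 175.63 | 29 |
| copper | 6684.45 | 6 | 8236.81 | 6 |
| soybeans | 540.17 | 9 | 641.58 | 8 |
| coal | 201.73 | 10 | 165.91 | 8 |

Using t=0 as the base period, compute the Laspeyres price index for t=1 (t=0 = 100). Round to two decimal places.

Laspeyres price index uses base-period quantities as weights.
ΣP(t=1)·Q(t=0) = 205.24×28 + 507.94×5 + 175.63×38 + 8236.81×6 + 641.58×9 + 165.91×10 = 5746.72 + 2539.7 + 6673.94 + 49420.86 + 5774.22 + 1659.1 = 71814.54
ΣP(t=0)·Q(t=0) = 158.89×28 + 602.72×5 + 129.38×38 + 6684.45×6 + 540.17×9 + 201.73×10 = 4448.92 + 3013.6 + 4916.44 + 40106.7 + 4861.53 + 2017.3 = 59364.49
Index = 71814.54 / 59364.49 × 100 = 120.9722

120.97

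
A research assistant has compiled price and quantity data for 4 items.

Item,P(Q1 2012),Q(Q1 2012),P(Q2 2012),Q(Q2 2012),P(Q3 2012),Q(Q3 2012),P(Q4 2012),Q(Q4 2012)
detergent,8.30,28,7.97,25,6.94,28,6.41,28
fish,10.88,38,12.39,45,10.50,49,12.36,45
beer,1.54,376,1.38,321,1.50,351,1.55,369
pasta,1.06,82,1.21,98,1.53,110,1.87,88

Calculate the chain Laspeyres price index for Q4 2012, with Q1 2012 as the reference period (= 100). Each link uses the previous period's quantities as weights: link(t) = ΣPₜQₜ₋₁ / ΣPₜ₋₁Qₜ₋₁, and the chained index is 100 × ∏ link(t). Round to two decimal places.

105.98

Link Q1 2012→Q2 2012:
ΣP(Q2 2012)Q(Q1 2012) = 7.97×28 + 12.39×38 + 1.38×376 + 1.21×82 = 223.16 + 470.82 + 518.88 + 99.22 = 1312.08
ΣP(Q1 2012)Q(Q1 2012) = 8.30×28 + 10.88×38 + 1.54×376 + 1.06×82 = 232.4 + 413.44 + 579.04 + 86.92 = 1311.8
link = 1312.08/1311.8 = 1.000213
Link Q2 2012→Q3 2012:
ΣP(Q3 2012)Q(Q2 2012) = 6.94×25 + 10.50×45 + 1.50×321 + 1.53×98 = 173.5 + 472.5 + 481.5 + 149.94 = 1277.44
ΣP(Q2 2012)Q(Q2 2012) = 7.97×25 + 12.39×45 + 1.38×321 + 1.21×98 = 199.25 + 557.55 + 442.98 + 118.58 = 1318.36
link = 1277.44/1318.36 = 0.968961
Link Q3 2012→Q4 2012:
ΣP(Q4 2012)Q(Q3 2012) = 6.41×28 + 12.36×49 + 1.55×351 + 1.87×110 = 179.48 + 605.64 + 544.05 + 205.7 = 1534.87
ΣP(Q3 2012)Q(Q3 2012) = 6.94×28 + 10.50×49 + 1.50×351 + 1.53×110 = 194.32 + 514.5 + 526.5 + 168.3 = 1403.62
link = 1534.87/1403.62 = 1.093508
Chained index = 100 × 1.000213 × 0.968961 × 1.093508 = 105.9793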